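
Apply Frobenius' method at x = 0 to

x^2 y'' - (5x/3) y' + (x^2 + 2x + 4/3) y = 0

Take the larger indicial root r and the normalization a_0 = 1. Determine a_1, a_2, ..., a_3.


Write in Frobenius form y'' + (p(x)/x) y' + (q(x)/x^2) y = 0:
  p(x) = -5/3,  q(x) = x^2 + 2x + 4/3.
Indicial equation: r(r-1) + (-5/3) r + (4/3) = 0 -> roots r_1 = 2, r_2 = 2/3.
Take r = r_1 = 2. Let y(x) = x^r sum_{n>=0} a_n x^n with a_0 = 1.
Substitute y = x^r sum a_n x^n and match x^{r+n}. The recurrence is
  D(n) a_n + 2 a_{n-1} + 1 a_{n-2} = 0,  where D(n) = (r+n)(r+n-1) + (-5/3)(r+n) + (4/3).
  a_n = [-2 a_{n-1} - 1 a_{n-2}] / D(n).
Since the indicial polynomial factors as (r - r_1)(r - r_2), D(n) = (r_1 + n - r_1)(r_1 + n - r_2) = n(n + 4/3).
Evaluating step by step (a_0 = 1):
  n = 1: D(1) = 1(1 + 4/3) = 7/3; numerator = -2(1) = -2; a_1 = (-2)/(7/3) = -6/7
  n = 2: D(2) = 2(2 + 4/3) = 20/3; numerator = -2(-6/7) - 1(1) = 5/7; a_2 = (5/7)/(20/3) = 3/28
  n = 3: D(3) = 3(3 + 4/3) = 13; numerator = -2(3/28) - 1(-6/7) = 9/14; a_3 = (9/14)/(13) = 9/182

r = 2; a_0 = 1; a_1 = -6/7; a_2 = 3/28; a_3 = 9/182


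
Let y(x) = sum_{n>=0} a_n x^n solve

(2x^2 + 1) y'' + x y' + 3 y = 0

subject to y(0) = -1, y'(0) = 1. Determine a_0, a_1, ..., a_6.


Ansatz: y(x) = sum_{n>=0} a_n x^n, so y'(x) = sum_{n>=1} n a_n x^(n-1) and y''(x) = sum_{n>=2} n(n-1) a_n x^(n-2).
Substitute into P(x) y'' + Q(x) y' + R(x) y = 0 with P(x) = 2x^2 + 1, Q(x) = x, R(x) = 3, and match powers of x.
Initial conditions: a_0 = -1, a_1 = 1.
Setting the coefficient of each power of x to zero and solving order by order (substituting the coefficients already found):
  x^0: 2 a_2 + 3 a_0 = 0  ->  2 a_2 = -3 a_0 = 3  ->  a_2 = 3/2
  x^1: 6 a_3 + 4 a_1 = 0  ->  6 a_3 = -4 a_1 = -4  ->  a_3 = -2/3
  x^2: 12 a_4 + 9 a_2 = 0  ->  12 a_4 = -9 a_2 = -27/2  ->  a_4 = -9/8
  x^3: 20 a_5 + 18 a_3 = 0  ->  20 a_5 = -18 a_3 = 12  ->  a_5 = 3/5
  x^4: 30 a_6 + 31 a_4 = 0  ->  30 a_6 = -31 a_4 = 279/8  ->  a_6 = 93/80
Truncated series: y(x) = -1 + x + (3/2) x^2 - (2/3) x^3 - (9/8) x^4 + (3/5) x^5 + (93/80) x^6 + O(x^7).

a_0 = -1; a_1 = 1; a_2 = 3/2; a_3 = -2/3; a_4 = -9/8; a_5 = 3/5; a_6 = 93/80


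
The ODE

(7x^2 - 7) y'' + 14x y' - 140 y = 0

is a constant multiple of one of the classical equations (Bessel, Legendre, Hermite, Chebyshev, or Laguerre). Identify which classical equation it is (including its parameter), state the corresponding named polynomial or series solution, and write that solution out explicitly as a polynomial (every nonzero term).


All three coefficients share the factor -7; dividing through by -7 gives  (1 - x^2) y'' - 2x y' + 20 y = 0.
This matches the Legendre equation (1 - x^2) y'' - 2x y' + n(n+1) y = 0 (note the -2x y' term) with n(n+1) = 20, so n = 4; the polynomial solution is P_4(x).
With y = sum_k a_k x^k, matching x^k gives (k+2)(k+1) a_{k+2} = [k(k+1) - n(n+1)] a_k = (k - 4)(k + 5) a_k. The right side vanishes at k = 4, so the series with the parity of 4 terminates at degree 4.
Standard normalization (P_n(1) = 1): leading coefficient (2n)!/(2^n (n!)^2) = 40320/(16*576) = 35/8, so a_4 = 35/8. Work downward with a_k = (k+1)(k+2) a_{k+2} / ((k - 4)(k + 5)):
  a_2 = (3)(4)(35/8) / ((2 - 4)(2 + 5)) = (105/2)/(-14) = -15/4
  a_0 = (1)(2)(-15/4) / ((0 - 4)(0 + 5)) = (-15/2)/(-20) = 3/8
Hence P_4(x) = 35 x^4/8 - 15 x^2/4 + 3/8.

P_4(x); series = 35 x^4/8 - 15 x^2/4 + 3/8


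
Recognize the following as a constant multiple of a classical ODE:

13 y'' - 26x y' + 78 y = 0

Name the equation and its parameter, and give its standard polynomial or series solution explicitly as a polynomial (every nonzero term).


All three coefficients share the factor 13; dividing through by 13 gives  y'' - 2x y' + 6 y = 0.
This matches the Hermite equation y'' - 2x y' + 2n y = 0 with 2n = 6, so n = 3; the polynomial solution is H_3(x).
With y = sum_k a_k x^k, matching x^k gives (k+2)(k+1) a_{k+2} = 2(k - n) a_k = 2(k - 3) a_k. The right side vanishes at k = 3, so the series with the parity of 3 terminates at degree 3.
Standard normalization: leading coefficient of H_n is 2^n, so a_3 = 2^3 = 8. Work downward with a_k = (k+1)(k+2) a_{k+2} / (2(k - n)):
  a_1 = (2)(3)(8) / (2(1 - 3)) = 48/(-4) = -12
Hence H_3(x) = 8 x^3 - 12 x.

H_3(x); series = 8 x^3 - 12 x


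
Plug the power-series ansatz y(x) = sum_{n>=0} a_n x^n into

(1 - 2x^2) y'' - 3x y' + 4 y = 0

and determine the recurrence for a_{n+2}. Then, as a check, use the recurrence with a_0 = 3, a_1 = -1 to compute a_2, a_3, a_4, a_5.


Substitute y = sum_n a_n x^n.
(1 - 2 x^2) y'' contributes (n+2)(n+1) a_{n+2} - 2 n(n-1) a_n at x^n.
-3 x y'(x) contributes -3 n a_n at x^n.
4 y(x) contributes 4 a_n at x^n.
Matching x^n: (n+2)(n+1) a_{n+2} + (-2 n(n-1) - 3 n + 4) a_n = 0.
Thus a_{n+2} = (2 n(n-1) + 3 n - 4) / ((n+1)(n+2)) * a_n.

Check with a_0 = 3, a_1 = -1 (apply the recurrence for n = 0, 1, 2, 3): a_0 = 3, a_1 = -1, a_2 = -6, a_3 = 1/6, a_4 = -3, a_5 = 17/120.

a_(n+2) = (2 n(n-1) + 3 n - 4) / ((n+1)(n+2)) * a_n; check: a_0 = 3, a_1 = -1, a_2 = -6, a_3 = 1/6, a_4 = -3, a_5 = 17/120


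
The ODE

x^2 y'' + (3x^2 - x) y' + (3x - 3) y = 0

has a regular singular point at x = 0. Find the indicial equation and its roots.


Divide by x^2 to reach normal form y'' + P_1(x) y' + P_2(x) y = 0 with P_1(x) = 3 - 1/x and P_2(x) = 3/x - 3/x^2.
x = 0 is a singular point because the y'-coefficient 3 - 1/x has a pole at x = 0 and the y-coefficient 3/x - 3/x^2 has a pole at x = 0.
It is a regular singular point because x P_1(x) = p(x) = 3x - 1 and x^2 P_2(x) = q(x) = 3x - 3 are polynomials, hence analytic at x = 0.
p(0) = -1,  q(0) = -3.
Indicial equation: r(r-1) + p(0) r + q(0) = 0, i.e. r^2 + (p(0) - 1) r + q(0) = 0, i.e. r^2 - 2 r - 3 = 0.
Discriminant: (-2)^2 - 4(-3) = 16, so r = (2 ± 4)/2.
Solving: r_1 = 3, r_2 = -1.

indicial: r^2 - 2 r - 3 = 0; roots r_1 = 3, r_2 = -1


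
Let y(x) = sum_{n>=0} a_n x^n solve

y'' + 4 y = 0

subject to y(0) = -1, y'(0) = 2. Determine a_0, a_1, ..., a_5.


Ansatz: y(x) = sum_{n>=0} a_n x^n, so y'(x) = sum_{n>=1} n a_n x^(n-1) and y''(x) = sum_{n>=2} n(n-1) a_n x^(n-2).
Substitute into P(x) y'' + Q(x) y' + R(x) y = 0 with P(x) = 1, Q(x) = 0, R(x) = 4, and match powers of x.
Initial conditions: a_0 = -1, a_1 = 2.
Setting the coefficient of each power of x to zero and solving order by order (substituting the coefficients already found):
  x^0: 2 a_2 + 4 a_0 = 0  ->  2 a_2 = -4 a_0 = 4  ->  a_2 = 2
  x^1: 6 a_3 + 4 a_1 = 0  ->  6 a_3 = -4 a_1 = -8  ->  a_3 = -4/3
  x^2: 12 a_4 + 4 a_2 = 0  ->  12 a_4 = -4 a_2 = -8  ->  a_4 = -2/3
  x^3: 20 a_5 + 4 a_3 = 0  ->  20 a_5 = -4 a_3 = 16/3  ->  a_5 = 4/15
Truncated series: y(x) = -1 + 2 x + 2 x^2 - (4/3) x^3 - (2/3) x^4 + (4/15) x^5 + O(x^6).

a_0 = -1; a_1 = 2; a_2 = 2; a_3 = -4/3; a_4 = -2/3; a_5 = 4/15


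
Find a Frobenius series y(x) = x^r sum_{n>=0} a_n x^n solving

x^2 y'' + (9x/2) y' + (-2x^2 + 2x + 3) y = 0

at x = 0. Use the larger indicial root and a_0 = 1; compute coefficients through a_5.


Write in Frobenius form y'' + (p(x)/x) y' + (q(x)/x^2) y = 0:
  p(x) = 9/2,  q(x) = -2x^2 + 2x + 3.
Indicial equation: r(r-1) + (9/2) r + (3) = 0 -> roots r_1 = -3/2, r_2 = -2.
Take r = r_1 = -3/2. Let y(x) = x^r sum_{n>=0} a_n x^n with a_0 = 1.
Substitute y = x^r sum a_n x^n and match x^{r+n}. The recurrence is
  D(n) a_n + 2 a_{n-1} - 2 a_{n-2} = 0,  where D(n) = (r+n)(r+n-1) + (9/2)(r+n) + (3).
  a_n = [-2 a_{n-1} + 2 a_{n-2}] / D(n).
Since the indicial polynomial factors as (r - r_1)(r - r_2), D(n) = (r_1 + n - r_1)(r_1 + n - r_2) = n(n + 1/2).
Evaluating step by step (a_0 = 1):
  n = 1: D(1) = 1(1 + 1/2) = 3/2; numerator = -2(1) = -2; a_1 = (-2)/(3/2) = -4/3
  n = 2: D(2) = 2(2 + 1/2) = 5; numerator = -2(-4/3) + 2(1) = 14/3; a_2 = (14/3)/(5) = 14/15
  n = 3: D(3) = 3(3 + 1/2) = 21/2; numerator = -2(14/15) + 2(-4/3) = -68/15; a_3 = (-68/15)/(21/2) = -136/315
  n = 4: D(4) = 4(4 + 1/2) = 18; numerator = -2(-136/315) + 2(14/15) = 172/63; a_4 = (172/63)/(18) = 86/567
  n = 5: D(5) = 5(5 + 1/2) = 55/2; numerator = -2(86/567) + 2(-136/315) = -3308/2835; a_5 = (-3308/2835)/(55/2) = -6616/155925

r = -3/2; a_0 = 1; a_1 = -4/3; a_2 = 14/15; a_3 = -136/315; a_4 = 86/567; a_5 = -6616/155925


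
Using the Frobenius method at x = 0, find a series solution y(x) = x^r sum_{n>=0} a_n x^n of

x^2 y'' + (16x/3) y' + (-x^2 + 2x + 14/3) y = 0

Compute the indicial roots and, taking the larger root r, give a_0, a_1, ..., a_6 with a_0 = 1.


Write in Frobenius form y'' + (p(x)/x) y' + (q(x)/x^2) y = 0:
  p(x) = 16/3,  q(x) = -x^2 + 2x + 14/3.
Indicial equation: r(r-1) + (16/3) r + (14/3) = 0 -> roots r_1 = -2, r_2 = -7/3.
Take r = r_1 = -2. Let y(x) = x^r sum_{n>=0} a_n x^n with a_0 = 1.
Substitute y = x^r sum a_n x^n and match x^{r+n}. The recurrence is
  D(n) a_n + 2 a_{n-1} - 1 a_{n-2} = 0,  where D(n) = (r+n)(r+n-1) + (16/3)(r+n) + (14/3).
  a_n = [-2 a_{n-1} + 1 a_{n-2}] / D(n).
Since the indicial polynomial factors as (r - r_1)(r - r_2), D(n) = (r_1 + n - r_1)(r_1 + n - r_2) = n(n + 1/3).
Evaluating step by step (a_0 = 1):
  n = 1: D(1) = 1(1 + 1/3) = 4/3; numerator = -2(1) = -2; a_1 = (-2)/(4/3) = -3/2
  n = 2: D(2) = 2(2 + 1/3) = 14/3; numerator = -2(-3/2) + 1(1) = 4; a_2 = (4)/(14/3) = 6/7
  n = 3: D(3) = 3(3 + 1/3) = 10; numerator = -2(6/7) + 1(-3/2) = -45/14; a_3 = (-45/14)/(10) = -9/28
  n = 4: D(4) = 4(4 + 1/3) = 52/3; numerator = -2(-9/28) + 1(6/7) = 3/2; a_4 = (3/2)/(52/3) = 9/104
  n = 5: D(5) = 5(5 + 1/3) = 80/3; numerator = -2(9/104) + 1(-9/28) = -45/91; a_5 = (-45/91)/(80/3) = -27/1456
  n = 6: D(6) = 6(6 + 1/3) = 38; numerator = -2(-27/1456) + 1(9/104) = 45/364; a_6 = (45/364)/(38) = 45/13832

r = -2; a_0 = 1; a_1 = -3/2; a_2 = 6/7; a_3 = -9/28; a_4 = 9/104; a_5 = -27/1456; a_6 = 45/13832


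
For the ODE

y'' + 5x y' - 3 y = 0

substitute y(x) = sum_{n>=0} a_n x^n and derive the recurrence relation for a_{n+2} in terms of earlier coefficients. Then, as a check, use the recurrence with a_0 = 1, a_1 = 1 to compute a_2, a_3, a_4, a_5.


Substitute y = sum_n a_n x^n.
y''(x) has coefficient (n+2)(n+1) a_{n+2} at x^n;
5 x y'(x) has coefficient 5 n a_n at x^n (shift);
-3 y(x) has coefficient -3 a_n at x^n.
Matching x^n: (n+2)(n+1) a_{n+2} + (5n - 3) a_n = 0.
Thus a_{n+2} = (-5n + 3) / ((n+1)(n+2)) * a_n.

Check with a_0 = 1, a_1 = 1 (apply the recurrence for n = 0, 1, 2, 3): a_0 = 1, a_1 = 1, a_2 = 3/2, a_3 = -1/3, a_4 = -7/8, a_5 = 1/5.

a_(n+2) = (-5n + 3) / ((n+1)(n+2)) * a_n; check: a_0 = 1, a_1 = 1, a_2 = 3/2, a_3 = -1/3, a_4 = -7/8, a_5 = 1/5


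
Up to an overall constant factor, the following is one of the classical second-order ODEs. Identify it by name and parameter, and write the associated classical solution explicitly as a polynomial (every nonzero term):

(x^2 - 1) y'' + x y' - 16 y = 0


All three coefficients share the factor -1; dividing through by -1 gives  (1 - x^2) y'' - x y' + 16 y = 0.
This matches the Chebyshev equation (1 - x^2) y'' - x y' + n^2 y = 0 (note the -x y' term, not -2x y') with n^2 = 16, so n = 4; the polynomial solution is T_4(x).
With y = sum_k a_k x^k, matching x^k gives (k+2)(k+1) a_{k+2} = (k^2 - n^2) a_k = (k - 4)(k + 4) a_k. The right side vanishes at k = 4, so the series with the parity of 4 terminates at degree 4.
Standard normalization: leading coefficient of T_n is 2^(n-1), so a_4 = 2^3 = 8. Work downward with a_k = (k+1)(k+2) a_{k+2} / ((k - 4)(k + 4)):
  a_2 = (3)(4)(8) / ((2 - 4)(2 + 4)) = 96/(-12) = -8
  a_0 = (1)(2)(-8) / ((0 - 4)(0 + 4)) = -16/(-16) = 1
Hence T_4(x) = 8 x^4 - 8 x^2 + 1.

T_4(x); series = 8 x^4 - 8 x^2 + 1


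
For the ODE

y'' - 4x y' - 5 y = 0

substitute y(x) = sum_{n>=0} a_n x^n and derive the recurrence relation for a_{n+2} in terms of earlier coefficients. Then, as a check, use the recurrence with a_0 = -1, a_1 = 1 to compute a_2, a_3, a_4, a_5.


Substitute y = sum_n a_n x^n.
y''(x) has coefficient (n+2)(n+1) a_{n+2} at x^n;
-4 x y'(x) has coefficient -4 n a_n at x^n (shift);
-5 y(x) has coefficient -5 a_n at x^n.
Matching x^n: (n+2)(n+1) a_{n+2} + (-4n - 5) a_n = 0.
Thus a_{n+2} = (4n + 5) / ((n+1)(n+2)) * a_n.

Check with a_0 = -1, a_1 = 1 (apply the recurrence for n = 0, 1, 2, 3): a_0 = -1, a_1 = 1, a_2 = -5/2, a_3 = 3/2, a_4 = -65/24, a_5 = 51/40.

a_(n+2) = (4n + 5) / ((n+1)(n+2)) * a_n; check: a_0 = -1, a_1 = 1, a_2 = -5/2, a_3 = 3/2, a_4 = -65/24, a_5 = 51/40


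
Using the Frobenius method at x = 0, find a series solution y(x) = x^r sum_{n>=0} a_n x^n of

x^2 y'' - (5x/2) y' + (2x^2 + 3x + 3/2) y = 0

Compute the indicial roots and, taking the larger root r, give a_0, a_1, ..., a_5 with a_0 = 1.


Write in Frobenius form y'' + (p(x)/x) y' + (q(x)/x^2) y = 0:
  p(x) = -5/2,  q(x) = 2x^2 + 3x + 3/2.
Indicial equation: r(r-1) + (-5/2) r + (3/2) = 0 -> roots r_1 = 3, r_2 = 1/2.
Take r = r_1 = 3. Let y(x) = x^r sum_{n>=0} a_n x^n with a_0 = 1.
Substitute y = x^r sum a_n x^n and match x^{r+n}. The recurrence is
  D(n) a_n + 3 a_{n-1} + 2 a_{n-2} = 0,  where D(n) = (r+n)(r+n-1) + (-5/2)(r+n) + (3/2).
  a_n = [-3 a_{n-1} - 2 a_{n-2}] / D(n).
Since the indicial polynomial factors as (r - r_1)(r - r_2), D(n) = (r_1 + n - r_1)(r_1 + n - r_2) = n(n + 5/2).
Evaluating step by step (a_0 = 1):
  n = 1: D(1) = 1(1 + 5/2) = 7/2; numerator = -3(1) = -3; a_1 = (-3)/(7/2) = -6/7
  n = 2: D(2) = 2(2 + 5/2) = 9; numerator = -3(-6/7) - 2(1) = 4/7; a_2 = (4/7)/(9) = 4/63
  n = 3: D(3) = 3(3 + 5/2) = 33/2; numerator = -3(4/63) - 2(-6/7) = 32/21; a_3 = (32/21)/(33/2) = 64/693
  n = 4: D(4) = 4(4 + 5/2) = 26; numerator = -3(64/693) - 2(4/63) = -40/99; a_4 = (-40/99)/(26) = -20/1287
  n = 5: D(5) = 5(5 + 5/2) = 75/2; numerator = -3(-20/1287) - 2(64/693) = -1244/9009; a_5 = (-1244/9009)/(75/2) = -2488/675675

r = 3; a_0 = 1; a_1 = -6/7; a_2 = 4/63; a_3 = 64/693; a_4 = -20/1287; a_5 = -2488/675675


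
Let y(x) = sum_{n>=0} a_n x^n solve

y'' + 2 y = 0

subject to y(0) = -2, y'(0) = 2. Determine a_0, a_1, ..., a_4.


Ansatz: y(x) = sum_{n>=0} a_n x^n, so y'(x) = sum_{n>=1} n a_n x^(n-1) and y''(x) = sum_{n>=2} n(n-1) a_n x^(n-2).
Substitute into P(x) y'' + Q(x) y' + R(x) y = 0 with P(x) = 1, Q(x) = 0, R(x) = 2, and match powers of x.
Initial conditions: a_0 = -2, a_1 = 2.
Setting the coefficient of each power of x to zero and solving order by order (substituting the coefficients already found):
  x^0: 2 a_2 + 2 a_0 = 0  ->  2 a_2 = -2 a_0 = 4  ->  a_2 = 2
  x^1: 6 a_3 + 2 a_1 = 0  ->  6 a_3 = -2 a_1 = -4  ->  a_3 = -2/3
  x^2: 12 a_4 + 2 a_2 = 0  ->  12 a_4 = -2 a_2 = -4  ->  a_4 = -1/3
Truncated series: y(x) = -2 + 2 x + 2 x^2 - (2/3) x^3 - (1/3) x^4 + O(x^5).

a_0 = -2; a_1 = 2; a_2 = 2; a_3 = -2/3; a_4 = -1/3


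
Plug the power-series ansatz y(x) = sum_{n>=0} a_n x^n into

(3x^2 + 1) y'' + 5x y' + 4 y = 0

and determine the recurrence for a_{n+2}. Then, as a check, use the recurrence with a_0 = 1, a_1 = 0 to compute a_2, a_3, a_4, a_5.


Substitute y = sum_n a_n x^n.
(1 + 3 x^2) y'' contributes (n+2)(n+1) a_{n+2} + 3 n(n-1) a_n at x^n.
5 x y'(x) contributes 5 n a_n at x^n.
4 y(x) contributes 4 a_n at x^n.
Matching x^n: (n+2)(n+1) a_{n+2} + (3 n(n-1) + 5 n + 4) a_n = 0.
Thus a_{n+2} = (-3 n(n-1) - 5 n - 4) / ((n+1)(n+2)) * a_n.

Check with a_0 = 1, a_1 = 0 (apply the recurrence for n = 0, 1, 2, 3): a_0 = 1, a_1 = 0, a_2 = -2, a_3 = 0, a_4 = 10/3, a_5 = 0.

a_(n+2) = (-3 n(n-1) - 5 n - 4) / ((n+1)(n+2)) * a_n; check: a_0 = 1, a_1 = 0, a_2 = -2, a_3 = 0, a_4 = 10/3, a_5 = 0


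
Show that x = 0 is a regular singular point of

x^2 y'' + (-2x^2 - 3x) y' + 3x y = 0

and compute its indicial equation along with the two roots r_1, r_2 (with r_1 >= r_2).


Divide by x^2 to reach normal form y'' + P_1(x) y' + P_2(x) y = 0 with P_1(x) = -2 - 3/x and P_2(x) = 3/x.
x = 0 is a singular point because the y'-coefficient -2 - 3/x has a pole at x = 0 and the y-coefficient 3/x has a pole at x = 0.
It is a regular singular point because x P_1(x) = p(x) = -2x - 3 and x^2 P_2(x) = q(x) = 3x are polynomials, hence analytic at x = 0.
p(0) = -3,  q(0) = 0.
Indicial equation: r(r-1) + p(0) r + q(0) = 0, i.e. r^2 + (p(0) - 1) r + q(0) = 0, i.e. r^2 - 4 r = 0.
Discriminant: (-4)^2 - 4(0) = 16, so r = (4 ± 4)/2.
Solving: r_1 = 4, r_2 = 0.

indicial: r^2 - 4 r = 0; roots r_1 = 4, r_2 = 0


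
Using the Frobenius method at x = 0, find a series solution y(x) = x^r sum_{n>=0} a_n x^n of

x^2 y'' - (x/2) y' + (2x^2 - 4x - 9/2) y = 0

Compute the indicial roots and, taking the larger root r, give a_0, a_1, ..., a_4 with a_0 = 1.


Write in Frobenius form y'' + (p(x)/x) y' + (q(x)/x^2) y = 0:
  p(x) = -1/2,  q(x) = 2x^2 - 4x - 9/2.
Indicial equation: r(r-1) + (-1/2) r + (-9/2) = 0 -> roots r_1 = 3, r_2 = -3/2.
Take r = r_1 = 3. Let y(x) = x^r sum_{n>=0} a_n x^n with a_0 = 1.
Substitute y = x^r sum a_n x^n and match x^{r+n}. The recurrence is
  D(n) a_n - 4 a_{n-1} + 2 a_{n-2} = 0,  where D(n) = (r+n)(r+n-1) + (-1/2)(r+n) + (-9/2).
  a_n = [4 a_{n-1} - 2 a_{n-2}] / D(n).
Since the indicial polynomial factors as (r - r_1)(r - r_2), D(n) = (r_1 + n - r_1)(r_1 + n - r_2) = n(n + 9/2).
Evaluating step by step (a_0 = 1):
  n = 1: D(1) = 1(1 + 9/2) = 11/2; numerator = 4(1) = 4; a_1 = (4)/(11/2) = 8/11
  n = 2: D(2) = 2(2 + 9/2) = 13; numerator = 4(8/11) - 2(1) = 10/11; a_2 = (10/11)/(13) = 10/143
  n = 3: D(3) = 3(3 + 9/2) = 45/2; numerator = 4(10/143) - 2(8/11) = -168/143; a_3 = (-168/143)/(45/2) = -112/2145
  n = 4: D(4) = 4(4 + 9/2) = 34; numerator = 4(-112/2145) - 2(10/143) = -68/195; a_4 = (-68/195)/(34) = -2/195

r = 3; a_0 = 1; a_1 = 8/11; a_2 = 10/143; a_3 = -112/2145; a_4 = -2/195


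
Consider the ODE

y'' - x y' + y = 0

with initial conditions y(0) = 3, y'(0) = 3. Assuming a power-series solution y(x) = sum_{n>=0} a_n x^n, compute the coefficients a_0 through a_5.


Ansatz: y(x) = sum_{n>=0} a_n x^n, so y'(x) = sum_{n>=1} n a_n x^(n-1) and y''(x) = sum_{n>=2} n(n-1) a_n x^(n-2).
Substitute into P(x) y'' + Q(x) y' + R(x) y = 0 with P(x) = 1, Q(x) = -x, R(x) = 1, and match powers of x.
Initial conditions: a_0 = 3, a_1 = 3.
Setting the coefficient of each power of x to zero and solving order by order (substituting the coefficients already found):
  x^0: 2 a_2 + a_0 = 0  ->  2 a_2 = -a_0 = -3  ->  a_2 = -3/2
  x^1: 6 a_3 = 0  ->  a_3 = 0
  x^2: 12 a_4 - a_2 = 0  ->  12 a_4 = a_2 = -3/2  ->  a_4 = -1/8
  x^3: 20 a_5 - 2 a_3 = 0  ->  20 a_5 = 2 a_3 = 0  ->  a_5 = 0
Truncated series: y(x) = 3 + 3 x - (3/2) x^2 - (1/8) x^4 + O(x^6).

a_0 = 3; a_1 = 3; a_2 = -3/2; a_3 = 0; a_4 = -1/8; a_5 = 0


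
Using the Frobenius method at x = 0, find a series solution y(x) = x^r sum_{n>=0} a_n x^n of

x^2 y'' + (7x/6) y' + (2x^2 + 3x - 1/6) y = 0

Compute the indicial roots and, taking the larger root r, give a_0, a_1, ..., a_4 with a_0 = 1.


Write in Frobenius form y'' + (p(x)/x) y' + (q(x)/x^2) y = 0:
  p(x) = 7/6,  q(x) = 2x^2 + 3x - 1/6.
Indicial equation: r(r-1) + (7/6) r + (-1/6) = 0 -> roots r_1 = 1/3, r_2 = -1/2.
Take r = r_1 = 1/3. Let y(x) = x^r sum_{n>=0} a_n x^n with a_0 = 1.
Substitute y = x^r sum a_n x^n and match x^{r+n}. The recurrence is
  D(n) a_n + 3 a_{n-1} + 2 a_{n-2} = 0,  where D(n) = (r+n)(r+n-1) + (7/6)(r+n) + (-1/6).
  a_n = [-3 a_{n-1} - 2 a_{n-2}] / D(n).
Since the indicial polynomial factors as (r - r_1)(r - r_2), D(n) = (r_1 + n - r_1)(r_1 + n - r_2) = n(n + 5/6).
Evaluating step by step (a_0 = 1):
  n = 1: D(1) = 1(1 + 5/6) = 11/6; numerator = -3(1) = -3; a_1 = (-3)/(11/6) = -18/11
  n = 2: D(2) = 2(2 + 5/6) = 17/3; numerator = -3(-18/11) - 2(1) = 32/11; a_2 = (32/11)/(17/3) = 96/187
  n = 3: D(3) = 3(3 + 5/6) = 23/2; numerator = -3(96/187) - 2(-18/11) = 324/187; a_3 = (324/187)/(23/2) = 648/4301
  n = 4: D(4) = 4(4 + 5/6) = 58/3; numerator = -3(648/4301) - 2(96/187) = -6360/4301; a_4 = (-6360/4301)/(58/3) = -9540/124729

r = 1/3; a_0 = 1; a_1 = -18/11; a_2 = 96/187; a_3 = 648/4301; a_4 = -9540/124729


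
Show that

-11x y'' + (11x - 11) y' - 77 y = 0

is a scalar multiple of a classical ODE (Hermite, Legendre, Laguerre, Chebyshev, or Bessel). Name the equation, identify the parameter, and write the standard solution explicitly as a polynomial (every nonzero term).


All three coefficients share the factor -11; dividing through by -11 gives  x y'' + (1 - x) y' + 7 y = 0.
This matches the Laguerre equation x y'' + (1 - x) y' + n y = 0 with n = 7; the polynomial solution is L_7(x).
With y = sum_k a_k x^k, matching x^k gives (k+1)k a_{k+1} + (k+1) a_{k+1} - k a_k + n a_k = 0, i.e. (k+1)^2 a_{k+1} = (k - n) a_k = (k - 7) a_k. The right side vanishes at k = 7, so the series terminates at degree 7.
Standard normalization L_n(0) = 1 gives a_0 = 1. Work upward with a_{k+1} = (k - 7) a_k / (k+1)^2:
  a_1 = (0 - 7)(1) / 1^2 = -7/1 = -7
  a_2 = (1 - 7)(-7) / 2^2 = 42/4 = 21/2
  a_3 = (2 - 7)(21/2) / 3^2 = (-105/2)/9 = -35/6
  a_4 = (3 - 7)(-35/6) / 4^2 = (70/3)/16 = 35/24
  a_5 = (4 - 7)(35/24) / 5^2 = (-35/8)/25 = -7/40
  a_6 = (5 - 7)(-7/40) / 6^2 = (7/20)/36 = 7/720
  a_7 = (6 - 7)(7/720) / 7^2 = (-7/720)/49 = -1/5040
Hence L_7(x) = -x^7/5040 + 7 x^6/720 - 7 x^5/40 + 35 x^4/24 - 35 x^3/6 + 21 x^2/2 - 7 x + 1.

L_7(x); series = -x^7/5040 + 7 x^6/720 - 7 x^5/40 + 35 x^4/24 - 35 x^3/6 + 21 x^2/2 - 7 x + 1


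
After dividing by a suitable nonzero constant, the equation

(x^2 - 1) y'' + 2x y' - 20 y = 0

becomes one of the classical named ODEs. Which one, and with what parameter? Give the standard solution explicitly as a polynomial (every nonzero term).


All three coefficients share the factor -1; dividing through by -1 gives  (1 - x^2) y'' - 2x y' + 20 y = 0.
This matches the Legendre equation (1 - x^2) y'' - 2x y' + n(n+1) y = 0 (note the -2x y' term) with n(n+1) = 20, so n = 4; the polynomial solution is P_4(x).
With y = sum_k a_k x^k, matching x^k gives (k+2)(k+1) a_{k+2} = [k(k+1) - n(n+1)] a_k = (k - 4)(k + 5) a_k. The right side vanishes at k = 4, so the series with the parity of 4 terminates at degree 4.
Standard normalization (P_n(1) = 1): leading coefficient (2n)!/(2^n (n!)^2) = 40320/(16*576) = 35/8, so a_4 = 35/8. Work downward with a_k = (k+1)(k+2) a_{k+2} / ((k - 4)(k + 5)):
  a_2 = (3)(4)(35/8) / ((2 - 4)(2 + 5)) = (105/2)/(-14) = -15/4
  a_0 = (1)(2)(-15/4) / ((0 - 4)(0 + 5)) = (-15/2)/(-20) = 3/8
Hence P_4(x) = 35 x^4/8 - 15 x^2/4 + 3/8.

P_4(x); series = 35 x^4/8 - 15 x^2/4 + 3/8


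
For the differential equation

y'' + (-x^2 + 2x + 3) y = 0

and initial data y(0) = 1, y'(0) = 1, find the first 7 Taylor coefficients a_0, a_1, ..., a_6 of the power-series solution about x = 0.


Ansatz: y(x) = sum_{n>=0} a_n x^n, so y'(x) = sum_{n>=1} n a_n x^(n-1) and y''(x) = sum_{n>=2} n(n-1) a_n x^(n-2).
Substitute into P(x) y'' + Q(x) y' + R(x) y = 0 with P(x) = 1, Q(x) = 0, R(x) = -x^2 + 2x + 3, and match powers of x.
Initial conditions: a_0 = 1, a_1 = 1.
Setting the coefficient of each power of x to zero and solving order by order (substituting the coefficients already found):
  x^0: 2 a_2 + 3 a_0 = 0  ->  2 a_2 = -3 a_0 = -3  ->  a_2 = -3/2
  x^1: 6 a_3 + 3 a_1 + 2 a_0 = 0  ->  6 a_3 = -3 a_1 - 2 a_0 = -5  ->  a_3 = -5/6
  x^2: 12 a_4 + 3 a_2 + 2 a_1 - a_0 = 0  ->  12 a_4 = -3 a_2 - 2 a_1 + a_0 = 7/2  ->  a_4 = 7/24
  x^3: 20 a_5 + 3 a_3 + 2 a_2 - a_1 = 0  ->  20 a_5 = -3 a_3 - 2 a_2 + a_1 = 13/2  ->  a_5 = 13/40
  x^4: 30 a_6 + 3 a_4 + 2 a_3 - a_2 = 0  ->  30 a_6 = -3 a_4 - 2 a_3 + a_2 = -17/24  ->  a_6 = -17/720
Truncated series: y(x) = 1 + x - (3/2) x^2 - (5/6) x^3 + (7/24) x^4 + (13/40) x^5 - (17/720) x^6 + O(x^7).

a_0 = 1; a_1 = 1; a_2 = -3/2; a_3 = -5/6; a_4 = 7/24; a_5 = 13/40; a_6 = -17/720


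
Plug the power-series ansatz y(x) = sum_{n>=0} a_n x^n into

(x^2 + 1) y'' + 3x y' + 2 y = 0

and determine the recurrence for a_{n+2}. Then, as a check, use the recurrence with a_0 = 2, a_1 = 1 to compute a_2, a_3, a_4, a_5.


Substitute y = sum_n a_n x^n.
(1 + 1 x^2) y'' contributes (n+2)(n+1) a_{n+2} + n(n-1) a_n at x^n.
3 x y'(x) contributes 3 n a_n at x^n.
2 y(x) contributes 2 a_n at x^n.
Matching x^n: (n+2)(n+1) a_{n+2} + (n(n-1) + 3 n + 2) a_n = 0.
Thus a_{n+2} = (-n(n-1) - 3 n - 2) / ((n+1)(n+2)) * a_n.

Check with a_0 = 2, a_1 = 1 (apply the recurrence for n = 0, 1, 2, 3): a_0 = 2, a_1 = 1, a_2 = -2, a_3 = -5/6, a_4 = 5/3, a_5 = 17/24.

a_(n+2) = (-n(n-1) - 3 n - 2) / ((n+1)(n+2)) * a_n; check: a_0 = 2, a_1 = 1, a_2 = -2, a_3 = -5/6, a_4 = 5/3, a_5 = 17/24


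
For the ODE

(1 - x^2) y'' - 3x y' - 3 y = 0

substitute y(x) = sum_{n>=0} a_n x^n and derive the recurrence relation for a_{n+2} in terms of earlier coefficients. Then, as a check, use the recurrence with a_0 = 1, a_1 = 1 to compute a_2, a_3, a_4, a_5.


Substitute y = sum_n a_n x^n.
(1 - 1 x^2) y'' contributes (n+2)(n+1) a_{n+2} - n(n-1) a_n at x^n.
-3 x y'(x) contributes -3 n a_n at x^n.
-3 y(x) contributes -3 a_n at x^n.
Matching x^n: (n+2)(n+1) a_{n+2} + (-n(n-1) - 3 n - 3) a_n = 0.
Thus a_{n+2} = (n(n-1) + 3 n + 3) / ((n+1)(n+2)) * a_n.

Check with a_0 = 1, a_1 = 1 (apply the recurrence for n = 0, 1, 2, 3): a_0 = 1, a_1 = 1, a_2 = 3/2, a_3 = 1, a_4 = 11/8, a_5 = 9/10.

a_(n+2) = (n(n-1) + 3 n + 3) / ((n+1)(n+2)) * a_n; check: a_0 = 1, a_1 = 1, a_2 = 3/2, a_3 = 1, a_4 = 11/8, a_5 = 9/10


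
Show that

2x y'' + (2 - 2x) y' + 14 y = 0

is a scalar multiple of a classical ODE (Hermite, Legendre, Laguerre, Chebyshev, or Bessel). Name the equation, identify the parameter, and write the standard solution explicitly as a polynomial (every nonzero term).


All three coefficients share the factor 2; dividing through by 2 gives  x y'' + (1 - x) y' + 7 y = 0.
This matches the Laguerre equation x y'' + (1 - x) y' + n y = 0 with n = 7; the polynomial solution is L_7(x).
With y = sum_k a_k x^k, matching x^k gives (k+1)k a_{k+1} + (k+1) a_{k+1} - k a_k + n a_k = 0, i.e. (k+1)^2 a_{k+1} = (k - n) a_k = (k - 7) a_k. The right side vanishes at k = 7, so the series terminates at degree 7.
Standard normalization L_n(0) = 1 gives a_0 = 1. Work upward with a_{k+1} = (k - 7) a_k / (k+1)^2:
  a_1 = (0 - 7)(1) / 1^2 = -7/1 = -7
  a_2 = (1 - 7)(-7) / 2^2 = 42/4 = 21/2
  a_3 = (2 - 7)(21/2) / 3^2 = (-105/2)/9 = -35/6
  a_4 = (3 - 7)(-35/6) / 4^2 = (70/3)/16 = 35/24
  a_5 = (4 - 7)(35/24) / 5^2 = (-35/8)/25 = -7/40
  a_6 = (5 - 7)(-7/40) / 6^2 = (7/20)/36 = 7/720
  a_7 = (6 - 7)(7/720) / 7^2 = (-7/720)/49 = -1/5040
Hence L_7(x) = -x^7/5040 + 7 x^6/720 - 7 x^5/40 + 35 x^4/24 - 35 x^3/6 + 21 x^2/2 - 7 x + 1.

L_7(x); series = -x^7/5040 + 7 x^6/720 - 7 x^5/40 + 35 x^4/24 - 35 x^3/6 + 21 x^2/2 - 7 x + 1


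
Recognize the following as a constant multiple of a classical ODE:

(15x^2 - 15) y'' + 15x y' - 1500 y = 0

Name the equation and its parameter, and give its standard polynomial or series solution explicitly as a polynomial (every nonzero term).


All three coefficients share the factor -15; dividing through by -15 gives  (1 - x^2) y'' - x y' + 100 y = 0.
This matches the Chebyshev equation (1 - x^2) y'' - x y' + n^2 y = 0 (note the -x y' term, not -2x y') with n^2 = 100, so n = 10; the polynomial solution is T_10(x).
With y = sum_k a_k x^k, matching x^k gives (k+2)(k+1) a_{k+2} = (k^2 - n^2) a_k = (k - 10)(k + 10) a_k. The right side vanishes at k = 10, so the series with the parity of 10 terminates at degree 10.
Standard normalization: leading coefficient of T_n is 2^(n-1), so a_10 = 2^9 = 512. Work downward with a_k = (k+1)(k+2) a_{k+2} / ((k - 10)(k + 10)):
  a_8 = (9)(10)(512) / ((8 - 10)(8 + 10)) = 46080/(-36) = -1280
  a_6 = (7)(8)(-1280) / ((6 - 10)(6 + 10)) = -71680/(-64) = 1120
  a_4 = (5)(6)(1120) / ((4 - 10)(4 + 10)) = 33600/(-84) = -400
  a_2 = (3)(4)(-400) / ((2 - 10)(2 + 10)) = -4800/(-96) = 50
  a_0 = (1)(2)(50) / ((0 - 10)(0 + 10)) = 100/(-100) = -1
Hence T_10(x) = 512 x^10 - 1280 x^8 + 1120 x^6 - 400 x^4 + 50 x^2 - 1.

T_10(x); series = 512 x^10 - 1280 x^8 + 1120 x^6 - 400 x^4 + 50 x^2 - 1


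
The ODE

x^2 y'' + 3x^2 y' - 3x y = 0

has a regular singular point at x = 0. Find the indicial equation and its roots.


Divide by x^2 to reach normal form y'' + P_1(x) y' + P_2(x) y = 0 with P_1(x) = 3 and P_2(x) = -3/x.
x = 0 is a singular point because the y-coefficient -3/x has a pole at x = 0.
It is a regular singular point because x P_1(x) = p(x) = 3x and x^2 P_2(x) = q(x) = -3x are polynomials, hence analytic at x = 0.
p(0) = 0,  q(0) = 0.
Indicial equation: r(r-1) + p(0) r + q(0) = 0, i.e. r^2 + (p(0) - 1) r + q(0) = 0, i.e. r^2 - 1 r = 0.
Discriminant: (-1)^2 - 4(0) = 1, so r = (1 ± 1)/2.
Solving: r_1 = 1, r_2 = 0.

indicial: r^2 - 1 r = 0; roots r_1 = 1, r_2 = 0


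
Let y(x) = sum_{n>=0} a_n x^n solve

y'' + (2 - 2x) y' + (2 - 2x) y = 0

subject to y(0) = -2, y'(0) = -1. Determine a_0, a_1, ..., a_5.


Ansatz: y(x) = sum_{n>=0} a_n x^n, so y'(x) = sum_{n>=1} n a_n x^(n-1) and y''(x) = sum_{n>=2} n(n-1) a_n x^(n-2).
Substitute into P(x) y'' + Q(x) y' + R(x) y = 0 with P(x) = 1, Q(x) = 2 - 2x, R(x) = 2 - 2x, and match powers of x.
Initial conditions: a_0 = -2, a_1 = -1.
Setting the coefficient of each power of x to zero and solving order by order (substituting the coefficients already found):
  x^0: 2 a_2 + 2 a_1 + 2 a_0 = 0  ->  2 a_2 = -2 a_1 - 2 a_0 = 6  ->  a_2 = 3
  x^1: 6 a_3 + 4 a_2 - 2 a_0 = 0  ->  6 a_3 = -4 a_2 + 2 a_0 = -16  ->  a_3 = -8/3
  x^2: 12 a_4 + 6 a_3 - 2 a_2 - 2 a_1 = 0  ->  12 a_4 = -6 a_3 + 2 a_2 + 2 a_1 = 20  ->  a_4 = 5/3
  x^3: 20 a_5 + 8 a_4 - 4 a_3 - 2 a_2 = 0  ->  20 a_5 = -8 a_4 + 4 a_3 + 2 a_2 = -18  ->  a_5 = -9/10
Truncated series: y(x) = -2 - x + 3 x^2 - (8/3) x^3 + (5/3) x^4 - (9/10) x^5 + O(x^6).

a_0 = -2; a_1 = -1; a_2 = 3; a_3 = -8/3; a_4 = 5/3; a_5 = -9/10


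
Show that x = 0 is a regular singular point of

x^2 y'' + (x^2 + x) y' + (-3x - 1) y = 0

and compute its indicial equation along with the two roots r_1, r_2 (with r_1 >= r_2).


Divide by x^2 to reach normal form y'' + P_1(x) y' + P_2(x) y = 0 with P_1(x) = 1 + 1/x and P_2(x) = -3/x - 1/x^2.
x = 0 is a singular point because the y'-coefficient 1 + 1/x has a pole at x = 0 and the y-coefficient -3/x - 1/x^2 has a pole at x = 0.
It is a regular singular point because x P_1(x) = p(x) = x + 1 and x^2 P_2(x) = q(x) = -3x - 1 are polynomials, hence analytic at x = 0.
p(0) = 1,  q(0) = -1.
Indicial equation: r(r-1) + p(0) r + q(0) = 0, i.e. r^2 + (p(0) - 1) r + q(0) = 0, i.e. r^2 - 1 = 0.
Discriminant: (0)^2 - 4(-1) = 4, so r = (0 ± 2)/2.
Solving: r_1 = 1, r_2 = -1.

indicial: r^2 - 1 = 0; roots r_1 = 1, r_2 = -1


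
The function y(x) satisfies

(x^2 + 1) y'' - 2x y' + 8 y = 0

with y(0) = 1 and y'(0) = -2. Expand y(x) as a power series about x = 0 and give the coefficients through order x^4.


Ansatz: y(x) = sum_{n>=0} a_n x^n, so y'(x) = sum_{n>=1} n a_n x^(n-1) and y''(x) = sum_{n>=2} n(n-1) a_n x^(n-2).
Substitute into P(x) y'' + Q(x) y' + R(x) y = 0 with P(x) = x^2 + 1, Q(x) = -2x, R(x) = 8, and match powers of x.
Initial conditions: a_0 = 1, a_1 = -2.
Setting the coefficient of each power of x to zero and solving order by order (substituting the coefficients already found):
  x^0: 2 a_2 + 8 a_0 = 0  ->  2 a_2 = -8 a_0 = -8  ->  a_2 = -4
  x^1: 6 a_3 + 6 a_1 = 0  ->  6 a_3 = -6 a_1 = 12  ->  a_3 = 2
  x^2: 12 a_4 + 6 a_2 = 0  ->  12 a_4 = -6 a_2 = 24  ->  a_4 = 2
Truncated series: y(x) = 1 - 2 x - 4 x^2 + 2 x^3 + 2 x^4 + O(x^5).

a_0 = 1; a_1 = -2; a_2 = -4; a_3 = 2; a_4 = 2


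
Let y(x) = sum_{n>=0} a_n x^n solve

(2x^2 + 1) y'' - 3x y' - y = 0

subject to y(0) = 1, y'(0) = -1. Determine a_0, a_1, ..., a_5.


Ansatz: y(x) = sum_{n>=0} a_n x^n, so y'(x) = sum_{n>=1} n a_n x^(n-1) and y''(x) = sum_{n>=2} n(n-1) a_n x^(n-2).
Substitute into P(x) y'' + Q(x) y' + R(x) y = 0 with P(x) = 2x^2 + 1, Q(x) = -3x, R(x) = -1, and match powers of x.
Initial conditions: a_0 = 1, a_1 = -1.
Setting the coefficient of each power of x to zero and solving order by order (substituting the coefficients already found):
  x^0: 2 a_2 - a_0 = 0  ->  2 a_2 = a_0 = 1  ->  a_2 = 1/2
  x^1: 6 a_3 - 4 a_1 = 0  ->  6 a_3 = 4 a_1 = -4  ->  a_3 = -2/3
  x^2: 12 a_4 - 3 a_2 = 0  ->  12 a_4 = 3 a_2 = 3/2  ->  a_4 = 1/8
  x^3: 20 a_5 + 2 a_3 = 0  ->  20 a_5 = -2 a_3 = 4/3  ->  a_5 = 1/15
Truncated series: y(x) = 1 - x + (1/2) x^2 - (2/3) x^3 + (1/8) x^4 + (1/15) x^5 + O(x^6).

a_0 = 1; a_1 = -1; a_2 = 1/2; a_3 = -2/3; a_4 = 1/8; a_5 = 1/15


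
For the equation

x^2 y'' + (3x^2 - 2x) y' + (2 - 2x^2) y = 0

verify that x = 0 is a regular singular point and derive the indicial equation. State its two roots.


Divide by x^2 to reach normal form y'' + P_1(x) y' + P_2(x) y = 0 with P_1(x) = 3 - 2/x and P_2(x) = -2 + 2/x^2.
x = 0 is a singular point because the y'-coefficient 3 - 2/x has a pole at x = 0 and the y-coefficient -2 + 2/x^2 has a pole at x = 0.
It is a regular singular point because x P_1(x) = p(x) = 3x - 2 and x^2 P_2(x) = q(x) = 2 - 2x^2 are polynomials, hence analytic at x = 0.
p(0) = -2,  q(0) = 2.
Indicial equation: r(r-1) + p(0) r + q(0) = 0, i.e. r^2 + (p(0) - 1) r + q(0) = 0, i.e. r^2 - 3 r + 2 = 0.
Discriminant: (-3)^2 - 4(2) = 1, so r = (3 ± 1)/2.
Solving: r_1 = 2, r_2 = 1.

indicial: r^2 - 3 r + 2 = 0; roots r_1 = 2, r_2 = 1


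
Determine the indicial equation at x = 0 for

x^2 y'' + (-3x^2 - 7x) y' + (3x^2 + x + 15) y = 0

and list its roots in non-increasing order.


Divide by x^2 to reach normal form y'' + P_1(x) y' + P_2(x) y = 0 with P_1(x) = -3 - 7/x and P_2(x) = 3 + 1/x + 15/x^2.
x = 0 is a singular point because the y'-coefficient -3 - 7/x has a pole at x = 0 and the y-coefficient 3 + 1/x + 15/x^2 has a pole at x = 0.
It is a regular singular point because x P_1(x) = p(x) = -3x - 7 and x^2 P_2(x) = q(x) = 3x^2 + x + 15 are polynomials, hence analytic at x = 0.
p(0) = -7,  q(0) = 15.
Indicial equation: r(r-1) + p(0) r + q(0) = 0, i.e. r^2 + (p(0) - 1) r + q(0) = 0, i.e. r^2 - 8 r + 15 = 0.
Discriminant: (-8)^2 - 4(15) = 4, so r = (8 ± 2)/2.
Solving: r_1 = 5, r_2 = 3.

indicial: r^2 - 8 r + 15 = 0; roots r_1 = 5, r_2 = 3


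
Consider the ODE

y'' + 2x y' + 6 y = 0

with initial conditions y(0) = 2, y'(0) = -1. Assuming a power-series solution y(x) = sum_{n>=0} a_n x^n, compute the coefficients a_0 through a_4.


Ansatz: y(x) = sum_{n>=0} a_n x^n, so y'(x) = sum_{n>=1} n a_n x^(n-1) and y''(x) = sum_{n>=2} n(n-1) a_n x^(n-2).
Substitute into P(x) y'' + Q(x) y' + R(x) y = 0 with P(x) = 1, Q(x) = 2x, R(x) = 6, and match powers of x.
Initial conditions: a_0 = 2, a_1 = -1.
Setting the coefficient of each power of x to zero and solving order by order (substituting the coefficients already found):
  x^0: 2 a_2 + 6 a_0 = 0  ->  2 a_2 = -6 a_0 = -12  ->  a_2 = -6
  x^1: 6 a_3 + 8 a_1 = 0  ->  6 a_3 = -8 a_1 = 8  ->  a_3 = 4/3
  x^2: 12 a_4 + 10 a_2 = 0  ->  12 a_4 = -10 a_2 = 60  ->  a_4 = 5
Truncated series: y(x) = 2 - x - 6 x^2 + (4/3) x^3 + 5 x^4 + O(x^5).

a_0 = 2; a_1 = -1; a_2 = -6; a_3 = 4/3; a_4 = 5


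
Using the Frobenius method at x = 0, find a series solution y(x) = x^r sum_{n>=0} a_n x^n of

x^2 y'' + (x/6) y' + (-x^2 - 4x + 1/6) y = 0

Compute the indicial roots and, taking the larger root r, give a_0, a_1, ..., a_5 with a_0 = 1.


Write in Frobenius form y'' + (p(x)/x) y' + (q(x)/x^2) y = 0:
  p(x) = 1/6,  q(x) = -x^2 - 4x + 1/6.
Indicial equation: r(r-1) + (1/6) r + (1/6) = 0 -> roots r_1 = 1/2, r_2 = 1/3.
Take r = r_1 = 1/2. Let y(x) = x^r sum_{n>=0} a_n x^n with a_0 = 1.
Substitute y = x^r sum a_n x^n and match x^{r+n}. The recurrence is
  D(n) a_n - 4 a_{n-1} - 1 a_{n-2} = 0,  where D(n) = (r+n)(r+n-1) + (1/6)(r+n) + (1/6).
  a_n = [4 a_{n-1} + 1 a_{n-2}] / D(n).
Since the indicial polynomial factors as (r - r_1)(r - r_2), D(n) = (r_1 + n - r_1)(r_1 + n - r_2) = n(n + 1/6).
Evaluating step by step (a_0 = 1):
  n = 1: D(1) = 1(1 + 1/6) = 7/6; numerator = 4(1) = 4; a_1 = (4)/(7/6) = 24/7
  n = 2: D(2) = 2(2 + 1/6) = 13/3; numerator = 4(24/7) + 1(1) = 103/7; a_2 = (103/7)/(13/3) = 309/91
  n = 3: D(3) = 3(3 + 1/6) = 19/2; numerator = 4(309/91) + 1(24/7) = 1548/91; a_3 = (1548/91)/(19/2) = 3096/1729
  n = 4: D(4) = 4(4 + 1/6) = 50/3; numerator = 4(3096/1729) + 1(309/91) = 18255/1729; a_4 = (18255/1729)/(50/3) = 10953/17290
  n = 5: D(5) = 5(5 + 1/6) = 155/6; numerator = 4(10953/17290) + 1(3096/1729) = 37386/8645; a_5 = (37386/8645)/(155/6) = 7236/43225

r = 1/2; a_0 = 1; a_1 = 24/7; a_2 = 309/91; a_3 = 3096/1729; a_4 = 10953/17290; a_5 = 7236/43225


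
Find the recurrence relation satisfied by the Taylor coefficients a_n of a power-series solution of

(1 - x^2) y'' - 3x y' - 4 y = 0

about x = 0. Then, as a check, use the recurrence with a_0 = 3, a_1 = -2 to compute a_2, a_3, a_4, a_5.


Substitute y = sum_n a_n x^n.
(1 - 1 x^2) y'' contributes (n+2)(n+1) a_{n+2} - n(n-1) a_n at x^n.
-3 x y'(x) contributes -3 n a_n at x^n.
-4 y(x) contributes -4 a_n at x^n.
Matching x^n: (n+2)(n+1) a_{n+2} + (-n(n-1) - 3 n - 4) a_n = 0.
Thus a_{n+2} = (n(n-1) + 3 n + 4) / ((n+1)(n+2)) * a_n.

Check with a_0 = 3, a_1 = -2 (apply the recurrence for n = 0, 1, 2, 3): a_0 = 3, a_1 = -2, a_2 = 6, a_3 = -7/3, a_4 = 6, a_5 = -133/60.

a_(n+2) = (n(n-1) + 3 n + 4) / ((n+1)(n+2)) * a_n; check: a_0 = 3, a_1 = -2, a_2 = 6, a_3 = -7/3, a_4 = 6, a_5 = -133/60


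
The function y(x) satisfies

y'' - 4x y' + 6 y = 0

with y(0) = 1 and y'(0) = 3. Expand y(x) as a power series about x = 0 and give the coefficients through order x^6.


Ansatz: y(x) = sum_{n>=0} a_n x^n, so y'(x) = sum_{n>=1} n a_n x^(n-1) and y''(x) = sum_{n>=2} n(n-1) a_n x^(n-2).
Substitute into P(x) y'' + Q(x) y' + R(x) y = 0 with P(x) = 1, Q(x) = -4x, R(x) = 6, and match powers of x.
Initial conditions: a_0 = 1, a_1 = 3.
Setting the coefficient of each power of x to zero and solving order by order (substituting the coefficients already found):
  x^0: 2 a_2 + 6 a_0 = 0  ->  2 a_2 = -6 a_0 = -6  ->  a_2 = -3
  x^1: 6 a_3 + 2 a_1 = 0  ->  6 a_3 = -2 a_1 = -6  ->  a_3 = -1
  x^2: 12 a_4 - 2 a_2 = 0  ->  12 a_4 = 2 a_2 = -6  ->  a_4 = -1/2
  x^3: 20 a_5 - 6 a_3 = 0  ->  20 a_5 = 6 a_3 = -6  ->  a_5 = -3/10
  x^4: 30 a_6 - 10 a_4 = 0  ->  30 a_6 = 10 a_4 = -5  ->  a_6 = -1/6
Truncated series: y(x) = 1 + 3 x - 3 x^2 - x^3 - (1/2) x^4 - (3/10) x^5 - (1/6) x^6 + O(x^7).

a_0 = 1; a_1 = 3; a_2 = -3; a_3 = -1; a_4 = -1/2; a_5 = -3/10; a_6 = -1/6


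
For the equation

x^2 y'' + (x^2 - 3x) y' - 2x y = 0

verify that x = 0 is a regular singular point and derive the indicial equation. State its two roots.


Divide by x^2 to reach normal form y'' + P_1(x) y' + P_2(x) y = 0 with P_1(x) = 1 - 3/x and P_2(x) = -2/x.
x = 0 is a singular point because the y'-coefficient 1 - 3/x has a pole at x = 0 and the y-coefficient -2/x has a pole at x = 0.
It is a regular singular point because x P_1(x) = p(x) = x - 3 and x^2 P_2(x) = q(x) = -2x are polynomials, hence analytic at x = 0.
p(0) = -3,  q(0) = 0.
Indicial equation: r(r-1) + p(0) r + q(0) = 0, i.e. r^2 + (p(0) - 1) r + q(0) = 0, i.e. r^2 - 4 r = 0.
Discriminant: (-4)^2 - 4(0) = 16, so r = (4 ± 4)/2.
Solving: r_1 = 4, r_2 = 0.

indicial: r^2 - 4 r = 0; roots r_1 = 4, r_2 = 0


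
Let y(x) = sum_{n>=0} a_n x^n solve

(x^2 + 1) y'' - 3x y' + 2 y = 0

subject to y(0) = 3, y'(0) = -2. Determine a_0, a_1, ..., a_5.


Ansatz: y(x) = sum_{n>=0} a_n x^n, so y'(x) = sum_{n>=1} n a_n x^(n-1) and y''(x) = sum_{n>=2} n(n-1) a_n x^(n-2).
Substitute into P(x) y'' + Q(x) y' + R(x) y = 0 with P(x) = x^2 + 1, Q(x) = -3x, R(x) = 2, and match powers of x.
Initial conditions: a_0 = 3, a_1 = -2.
Setting the coefficient of each power of x to zero and solving order by order (substituting the coefficients already found):
  x^0: 2 a_2 + 2 a_0 = 0  ->  2 a_2 = -2 a_0 = -6  ->  a_2 = -3
  x^1: 6 a_3 - a_1 = 0  ->  6 a_3 = a_1 = -2  ->  a_3 = -1/3
  x^2: 12 a_4 - 2 a_2 = 0  ->  12 a_4 = 2 a_2 = -6  ->  a_4 = -1/2
  x^3: 20 a_5 - a_3 = 0  ->  20 a_5 = a_3 = -1/3  ->  a_5 = -1/60
Truncated series: y(x) = 3 - 2 x - 3 x^2 - (1/3) x^3 - (1/2) x^4 - (1/60) x^5 + O(x^6).

a_0 = 3; a_1 = -2; a_2 = -3; a_3 = -1/3; a_4 = -1/2; a_5 = -1/60


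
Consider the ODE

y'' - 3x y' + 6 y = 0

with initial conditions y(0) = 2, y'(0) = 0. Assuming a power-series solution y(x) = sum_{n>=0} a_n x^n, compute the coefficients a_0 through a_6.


Ansatz: y(x) = sum_{n>=0} a_n x^n, so y'(x) = sum_{n>=1} n a_n x^(n-1) and y''(x) = sum_{n>=2} n(n-1) a_n x^(n-2).
Substitute into P(x) y'' + Q(x) y' + R(x) y = 0 with P(x) = 1, Q(x) = -3x, R(x) = 6, and match powers of x.
Initial conditions: a_0 = 2, a_1 = 0.
Setting the coefficient of each power of x to zero and solving order by order (substituting the coefficients already found):
  x^0: 2 a_2 + 6 a_0 = 0  ->  2 a_2 = -6 a_0 = -12  ->  a_2 = -6
  x^1: 6 a_3 + 3 a_1 = 0  ->  6 a_3 = -3 a_1 = 0  ->  a_3 = 0
  x^2: 12 a_4 = 0  ->  a_4 = 0
  x^3: 20 a_5 - 3 a_3 = 0  ->  20 a_5 = 3 a_3 = 0  ->  a_5 = 0
  x^4: 30 a_6 - 6 a_4 = 0  ->  30 a_6 = 6 a_4 = 0  ->  a_6 = 0
Truncated series: y(x) = 2 - 6 x^2 + O(x^7).

a_0 = 2; a_1 = 0; a_2 = -6; a_3 = 0; a_4 = 0; a_5 = 0; a_6 = 0
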